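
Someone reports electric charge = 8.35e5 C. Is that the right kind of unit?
Yes

electric charge has SI base units: A * s
C reduces to the same SI base units, so it is a valid unit for electric charge.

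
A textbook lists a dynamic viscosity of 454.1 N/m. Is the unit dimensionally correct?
No

dynamic viscosity has SI base units: kg / (m * s)
N/m does NOT reduce to kg / (m * s); a valid unit for dynamic viscosity would be e.g. Pa·s.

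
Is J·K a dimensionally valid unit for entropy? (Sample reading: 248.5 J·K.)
No

entropy has SI base units: kg * m^2 / (s^2 * K)
J·K does NOT reduce to kg * m^2 / (s^2 * K); a valid unit for entropy would be e.g. J/K.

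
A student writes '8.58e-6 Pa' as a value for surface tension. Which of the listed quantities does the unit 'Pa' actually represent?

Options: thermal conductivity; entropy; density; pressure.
pressure

surface tension should have units dimensionally equivalent to kg / s^2 (e.g. N/m).
The given unit 'Pa' reduces to kg / (m * s^2). Of the listed options, that is the dimensionality of pressure.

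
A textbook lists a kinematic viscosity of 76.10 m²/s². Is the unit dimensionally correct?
No

kinematic viscosity has SI base units: m^2 / s
m²/s² does NOT reduce to m^2 / s; a valid unit for kinematic viscosity would be e.g. m²/s.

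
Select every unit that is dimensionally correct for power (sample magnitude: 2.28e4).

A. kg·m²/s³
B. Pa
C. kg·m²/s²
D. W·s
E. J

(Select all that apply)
A

power has SI base units: kg * m^2 / s^3

Checking each option against kg * m^2 / s^3:
  A. kg·m²/s³: ✓ matches
  B. Pa: ✗ does not match
  C. kg·m²/s²: ✗ does not match
  D. W·s: ✗ does not match
  E. J: ✗ does not match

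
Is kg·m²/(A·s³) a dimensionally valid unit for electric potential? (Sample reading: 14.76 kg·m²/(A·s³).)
Yes

electric potential has SI base units: kg * m^2 / (A * s^3)
kg·m²/(A·s³) reduces to the same SI base units, so it is a valid unit for electric potential.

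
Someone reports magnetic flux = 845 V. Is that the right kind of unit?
No

magnetic flux has SI base units: kg * m^2 / (A * s^2)
V does NOT reduce to kg * m^2 / (A * s^2); a valid unit for magnetic flux would be e.g. Wb.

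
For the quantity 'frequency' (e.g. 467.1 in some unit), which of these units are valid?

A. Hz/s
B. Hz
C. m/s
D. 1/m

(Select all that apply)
B

frequency has SI base units: 1 / s

Checking each option against 1 / s:
  A. Hz/s: ✗ does not match
  B. Hz: ✓ matches
  C. m/s: ✗ does not match
  D. 1/m: ✗ does not match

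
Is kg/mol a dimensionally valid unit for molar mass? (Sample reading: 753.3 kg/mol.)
Yes

molar mass has SI base units: kg / mol
kg/mol reduces to the same SI base units, so it is a valid unit for molar mass.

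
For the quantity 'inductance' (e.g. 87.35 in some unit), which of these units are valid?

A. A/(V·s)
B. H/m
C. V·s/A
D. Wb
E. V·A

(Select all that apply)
C

inductance has SI base units: kg * m^2 / (A^2 * s^2)

Checking each option against kg * m^2 / (A^2 * s^2):
  A. A/(V·s): ✗ does not match
  B. H/m: ✗ does not match
  C. V·s/A: ✓ matches
  D. Wb: ✗ does not match
  E. V·A: ✗ does not match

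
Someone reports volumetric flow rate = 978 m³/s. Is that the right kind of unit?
Yes

volumetric flow rate has SI base units: m^3 / s
m³/s reduces to the same SI base units, so it is a valid unit for volumetric flow rate.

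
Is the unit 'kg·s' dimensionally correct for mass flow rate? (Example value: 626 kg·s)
No

mass flow rate has SI base units: kg / s
kg·s does NOT reduce to kg / s; a valid unit for mass flow rate would be e.g. kg/s.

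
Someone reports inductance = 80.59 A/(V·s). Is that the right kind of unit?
No

inductance has SI base units: kg * m^2 / (A^2 * s^2)
A/(V·s) does NOT reduce to kg * m^2 / (A^2 * s^2); a valid unit for inductance would be e.g. H.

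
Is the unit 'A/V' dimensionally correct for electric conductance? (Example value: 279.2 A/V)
Yes

electric conductance has SI base units: A^2 * s^3 / (kg * m^2)
A/V reduces to the same SI base units, so it is a valid unit for electric conductance.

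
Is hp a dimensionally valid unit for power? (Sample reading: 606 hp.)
Yes

power has SI base units: kg * m^2 / s^3
hp reduces to the same SI base units, so it is a valid unit for power.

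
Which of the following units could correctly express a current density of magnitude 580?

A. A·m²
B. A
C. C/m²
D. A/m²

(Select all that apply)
D

current density has SI base units: A / m^2

Checking each option against A / m^2:
  A. A·m²: ✗ does not match
  B. A: ✗ does not match
  C. C/m²: ✗ does not match
  D. A/m²: ✓ matches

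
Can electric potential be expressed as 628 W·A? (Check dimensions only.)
No

electric potential has SI base units: kg * m^2 / (A * s^3)
W·A does NOT reduce to kg * m^2 / (A * s^3); a valid unit for electric potential would be e.g. V.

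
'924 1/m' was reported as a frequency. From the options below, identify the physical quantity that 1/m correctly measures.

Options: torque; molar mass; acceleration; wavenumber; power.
wavenumber

frequency should have units dimensionally equivalent to 1 / s (e.g. Hz).
The given unit '1/m' reduces to 1 / m. Of the listed options, that is the dimensionality of wavenumber.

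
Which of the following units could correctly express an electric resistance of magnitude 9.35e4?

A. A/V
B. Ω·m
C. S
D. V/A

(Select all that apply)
D

electric resistance has SI base units: kg * m^2 / (A^2 * s^3)

Checking each option against kg * m^2 / (A^2 * s^3):
  A. A/V: ✗ does not match
  B. Ω·m: ✗ does not match
  C. S: ✗ does not match
  D. V/A: ✓ matches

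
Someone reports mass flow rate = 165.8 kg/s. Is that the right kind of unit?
Yes

mass flow rate has SI base units: kg / s
kg/s reduces to the same SI base units, so it is a valid unit for mass flow rate.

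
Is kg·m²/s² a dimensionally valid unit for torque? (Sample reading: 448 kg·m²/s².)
Yes

torque has SI base units: kg * m^2 / s^2
kg·m²/s² reduces to the same SI base units, so it is a valid unit for torque.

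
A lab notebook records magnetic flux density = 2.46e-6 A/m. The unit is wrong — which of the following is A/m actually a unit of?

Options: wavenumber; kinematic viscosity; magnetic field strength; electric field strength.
magnetic field strength

magnetic flux density should have units dimensionally equivalent to kg / (A * s^2) (e.g. T).
The given unit 'A/m' reduces to A / m. Of the listed options, that is the dimensionality of magnetic field strength.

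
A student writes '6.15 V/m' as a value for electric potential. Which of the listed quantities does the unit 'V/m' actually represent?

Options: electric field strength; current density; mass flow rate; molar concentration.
electric field strength

electric potential should have units dimensionally equivalent to kg * m^2 / (A * s^3) (e.g. V).
The given unit 'V/m' reduces to kg * m / (A * s^3). Of the listed options, that is the dimensionality of electric field strength.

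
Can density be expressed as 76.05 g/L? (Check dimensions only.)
Yes

density has SI base units: kg / m^3
g/L reduces to the same SI base units, so it is a valid unit for density.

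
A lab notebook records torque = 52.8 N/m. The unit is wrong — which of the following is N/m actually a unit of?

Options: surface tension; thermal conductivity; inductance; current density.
surface tension

torque should have units dimensionally equivalent to kg * m^2 / s^2 (e.g. N·m).
The given unit 'N/m' reduces to kg / s^2. Of the listed options, that is the dimensionality of surface tension.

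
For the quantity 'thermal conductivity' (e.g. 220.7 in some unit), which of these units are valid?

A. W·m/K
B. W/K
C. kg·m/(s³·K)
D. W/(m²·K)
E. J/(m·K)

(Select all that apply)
C

thermal conductivity has SI base units: kg * m / (s^3 * K)

Checking each option against kg * m / (s^3 * K):
  A. W·m/K: ✗ does not match
  B. W/K: ✗ does not match
  C. kg·m/(s³·K): ✓ matches
  D. W/(m²·K): ✗ does not match
  E. J/(m·K): ✗ does not match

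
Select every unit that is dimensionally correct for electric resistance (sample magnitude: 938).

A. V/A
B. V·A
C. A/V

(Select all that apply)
A

electric resistance has SI base units: kg * m^2 / (A^2 * s^3)

Checking each option against kg * m^2 / (A^2 * s^3):
  A. V/A: ✓ matches
  B. V·A: ✗ does not match
  C. A/V: ✗ does not match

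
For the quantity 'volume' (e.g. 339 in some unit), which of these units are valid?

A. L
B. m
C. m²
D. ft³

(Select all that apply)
A, D

volume has SI base units: m^3

Checking each option against m^3:
  A. L: ✓ matches
  B. m: ✗ does not match
  C. m²: ✗ does not match
  D. ft³: ✓ matches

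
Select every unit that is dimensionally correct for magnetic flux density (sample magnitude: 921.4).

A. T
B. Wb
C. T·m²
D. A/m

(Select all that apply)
A

magnetic flux density has SI base units: kg / (A * s^2)

Checking each option against kg / (A * s^2):
  A. T: ✓ matches
  B. Wb: ✗ does not match
  C. T·m²: ✗ does not match
  D. A/m: ✗ does not match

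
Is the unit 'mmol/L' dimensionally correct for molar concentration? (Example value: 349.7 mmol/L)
Yes

molar concentration has SI base units: mol / m^3
mmol/L reduces to the same SI base units, so it is a valid unit for molar concentration.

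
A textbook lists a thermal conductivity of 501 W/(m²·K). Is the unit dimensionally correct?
No

thermal conductivity has SI base units: kg * m / (s^3 * K)
W/(m²·K) does NOT reduce to kg * m / (s^3 * K); a valid unit for thermal conductivity would be e.g. W/(m·K).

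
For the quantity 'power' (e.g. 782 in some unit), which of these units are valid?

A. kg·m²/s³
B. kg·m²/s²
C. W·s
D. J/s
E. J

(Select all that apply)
A, D

power has SI base units: kg * m^2 / s^3

Checking each option against kg * m^2 / s^3:
  A. kg·m²/s³: ✓ matches
  B. kg·m²/s²: ✗ does not match
  C. W·s: ✗ does not match
  D. J/s: ✓ matches
  E. J: ✗ does not match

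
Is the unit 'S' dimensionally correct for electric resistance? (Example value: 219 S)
No

electric resistance has SI base units: kg * m^2 / (A^2 * s^3)
S does NOT reduce to kg * m^2 / (A^2 * s^3); a valid unit for electric resistance would be e.g. Ω.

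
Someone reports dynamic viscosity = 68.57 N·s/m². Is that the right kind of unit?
Yes

dynamic viscosity has SI base units: kg / (m * s)
N·s/m² reduces to the same SI base units, so it is a valid unit for dynamic viscosity.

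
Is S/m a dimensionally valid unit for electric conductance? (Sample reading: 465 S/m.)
No

electric conductance has SI base units: A^2 * s^3 / (kg * m^2)
S/m does NOT reduce to A^2 * s^3 / (kg * m^2); a valid unit for electric conductance would be e.g. S.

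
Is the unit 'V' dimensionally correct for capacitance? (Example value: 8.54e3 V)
No

capacitance has SI base units: A^2 * s^4 / (kg * m^2)
V does NOT reduce to A^2 * s^4 / (kg * m^2); a valid unit for capacitance would be e.g. F.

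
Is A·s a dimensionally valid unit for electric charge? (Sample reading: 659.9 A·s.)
Yes

electric charge has SI base units: A * s
A·s reduces to the same SI base units, so it is a valid unit for electric charge.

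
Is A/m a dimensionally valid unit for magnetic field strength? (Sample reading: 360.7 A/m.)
Yes

magnetic field strength has SI base units: A / m
A/m reduces to the same SI base units, so it is a valid unit for magnetic field strength.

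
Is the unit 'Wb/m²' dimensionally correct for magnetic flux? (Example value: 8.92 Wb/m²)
No

magnetic flux has SI base units: kg * m^2 / (A * s^2)
Wb/m² does NOT reduce to kg * m^2 / (A * s^2); a valid unit for magnetic flux would be e.g. Wb.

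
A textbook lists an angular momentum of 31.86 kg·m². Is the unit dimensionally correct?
No

angular momentum has SI base units: kg * m^2 / s
kg·m² does NOT reduce to kg * m^2 / s; a valid unit for angular momentum would be e.g. kg·m²/s.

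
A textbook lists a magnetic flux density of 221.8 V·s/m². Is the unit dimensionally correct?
Yes

magnetic flux density has SI base units: kg / (A * s^2)
V·s/m² reduces to the same SI base units, so it is a valid unit for magnetic flux density.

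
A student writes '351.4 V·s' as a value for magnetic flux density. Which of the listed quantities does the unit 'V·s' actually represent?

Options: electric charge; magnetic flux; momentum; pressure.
magnetic flux

magnetic flux density should have units dimensionally equivalent to kg / (A * s^2) (e.g. T).
The given unit 'V·s' reduces to kg * m^2 / (A * s^2). Of the listed options, that is the dimensionality of magnetic flux.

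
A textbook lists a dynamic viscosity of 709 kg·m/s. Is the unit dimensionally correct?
No

dynamic viscosity has SI base units: kg / (m * s)
kg·m/s does NOT reduce to kg / (m * s); a valid unit for dynamic viscosity would be e.g. Pa·s.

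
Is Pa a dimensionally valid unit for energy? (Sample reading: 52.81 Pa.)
No

energy has SI base units: kg * m^2 / s^2
Pa does NOT reduce to kg * m^2 / s^2; a valid unit for energy would be e.g. J.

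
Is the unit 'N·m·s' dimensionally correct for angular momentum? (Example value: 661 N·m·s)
Yes

angular momentum has SI base units: kg * m^2 / s
N·m·s reduces to the same SI base units, so it is a valid unit for angular momentum.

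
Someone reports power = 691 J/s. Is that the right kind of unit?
Yes

power has SI base units: kg * m^2 / s^3
J/s reduces to the same SI base units, so it is a valid unit for power.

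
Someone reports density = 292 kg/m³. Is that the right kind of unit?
Yes

density has SI base units: kg / m^3
kg/m³ reduces to the same SI base units, so it is a valid unit for density.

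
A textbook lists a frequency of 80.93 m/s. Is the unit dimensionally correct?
No

frequency has SI base units: 1 / s
m/s does NOT reduce to 1 / s; a valid unit for frequency would be e.g. Hz.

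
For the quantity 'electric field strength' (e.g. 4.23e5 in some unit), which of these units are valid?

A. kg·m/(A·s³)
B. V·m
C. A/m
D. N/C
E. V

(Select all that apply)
A, D

electric field strength has SI base units: kg * m / (A * s^3)

Checking each option against kg * m / (A * s^3):
  A. kg·m/(A·s³): ✓ matches
  B. V·m: ✗ does not match
  C. A/m: ✗ does not match
  D. N/C: ✓ matches
  E. V: ✗ does not match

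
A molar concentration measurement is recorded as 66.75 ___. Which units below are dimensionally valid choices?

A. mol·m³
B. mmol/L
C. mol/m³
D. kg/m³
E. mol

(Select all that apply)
B, C

molar concentration has SI base units: mol / m^3

Checking each option against mol / m^3:
  A. mol·m³: ✗ does not match
  B. mmol/L: ✓ matches
  C. mol/m³: ✓ matches
  D. kg/m³: ✗ does not match
  E. mol: ✗ does not match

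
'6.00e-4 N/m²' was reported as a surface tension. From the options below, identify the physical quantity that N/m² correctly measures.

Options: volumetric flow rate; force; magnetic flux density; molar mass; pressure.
pressure

surface tension should have units dimensionally equivalent to kg / s^2 (e.g. N/m).
The given unit 'N/m²' reduces to kg / (m * s^2). Of the listed options, that is the dimensionality of pressure.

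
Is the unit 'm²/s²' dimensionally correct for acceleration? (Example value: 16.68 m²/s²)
No

acceleration has SI base units: m / s^2
m²/s² does NOT reduce to m / s^2; a valid unit for acceleration would be e.g. m/s².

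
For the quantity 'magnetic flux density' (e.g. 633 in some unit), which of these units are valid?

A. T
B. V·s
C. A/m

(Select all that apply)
A

magnetic flux density has SI base units: kg / (A * s^2)

Checking each option against kg / (A * s^2):
  A. T: ✓ matches
  B. V·s: ✗ does not match
  C. A/m: ✗ does not match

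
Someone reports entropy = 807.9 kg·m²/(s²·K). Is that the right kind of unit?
Yes

entropy has SI base units: kg * m^2 / (s^2 * K)
kg·m²/(s²·K) reduces to the same SI base units, so it is a valid unit for entropy.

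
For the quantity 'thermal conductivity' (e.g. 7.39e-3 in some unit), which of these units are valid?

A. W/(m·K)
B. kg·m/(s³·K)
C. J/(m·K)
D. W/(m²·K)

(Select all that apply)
A, B

thermal conductivity has SI base units: kg * m / (s^3 * K)

Checking each option against kg * m / (s^3 * K):
  A. W/(m·K): ✓ matches
  B. kg·m/(s³·K): ✓ matches
  C. J/(m·K): ✗ does not match
  D. W/(m²·K): ✗ does not match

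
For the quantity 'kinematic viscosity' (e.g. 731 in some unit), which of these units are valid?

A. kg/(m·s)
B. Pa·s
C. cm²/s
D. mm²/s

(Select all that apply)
C, D

kinematic viscosity has SI base units: m^2 / s

Checking each option against m^2 / s:
  A. kg/(m·s): ✗ does not match
  B. Pa·s: ✗ does not match
  C. cm²/s: ✓ matches
  D. mm²/s: ✓ matches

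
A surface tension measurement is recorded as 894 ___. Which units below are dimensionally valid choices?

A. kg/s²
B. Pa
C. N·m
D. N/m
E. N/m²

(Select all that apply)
A, D

surface tension has SI base units: kg / s^2

Checking each option against kg / s^2:
  A. kg/s²: ✓ matches
  B. Pa: ✗ does not match
  C. N·m: ✗ does not match
  D. N/m: ✓ matches
  E. N/m²: ✗ does not match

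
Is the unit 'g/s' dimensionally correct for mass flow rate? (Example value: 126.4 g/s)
Yes

mass flow rate has SI base units: kg / s
g/s reduces to the same SI base units, so it is a valid unit for mass flow rate.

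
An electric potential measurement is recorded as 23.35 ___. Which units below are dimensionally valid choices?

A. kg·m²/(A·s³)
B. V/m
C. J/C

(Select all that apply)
A, C

electric potential has SI base units: kg * m^2 / (A * s^3)

Checking each option against kg * m^2 / (A * s^3):
  A. kg·m²/(A·s³): ✓ matches
  B. V/m: ✗ does not match
  C. J/C: ✓ matches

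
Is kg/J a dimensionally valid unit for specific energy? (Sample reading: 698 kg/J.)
No

specific energy has SI base units: m^2 / s^2
kg/J does NOT reduce to m^2 / s^2; a valid unit for specific energy would be e.g. J/kg.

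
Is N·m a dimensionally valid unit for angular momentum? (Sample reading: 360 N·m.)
No

angular momentum has SI base units: kg * m^2 / s
N·m does NOT reduce to kg * m^2 / s; a valid unit for angular momentum would be e.g. kg·m²/s.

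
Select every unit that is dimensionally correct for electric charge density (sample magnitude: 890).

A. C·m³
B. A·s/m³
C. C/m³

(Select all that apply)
B, C

electric charge density has SI base units: A * s / m^3

Checking each option against A * s / m^3:
  A. C·m³: ✗ does not match
  B. A·s/m³: ✓ matches
  C. C/m³: ✓ matches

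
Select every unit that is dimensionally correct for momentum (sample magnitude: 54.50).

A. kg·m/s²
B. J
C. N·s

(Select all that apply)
C

momentum has SI base units: kg * m / s

Checking each option against kg * m / s:
  A. kg·m/s²: ✗ does not match
  B. J: ✗ does not match
  C. N·s: ✓ matches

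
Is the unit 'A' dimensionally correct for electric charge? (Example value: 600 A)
No

electric charge has SI base units: A * s
A does NOT reduce to A * s; a valid unit for electric charge would be e.g. C.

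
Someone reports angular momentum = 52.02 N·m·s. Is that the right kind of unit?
Yes

angular momentum has SI base units: kg * m^2 / s
N·m·s reduces to the same SI base units, so it is a valid unit for angular momentum.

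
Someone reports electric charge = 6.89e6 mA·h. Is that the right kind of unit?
Yes

electric charge has SI base units: A * s
mA·h reduces to the same SI base units, so it is a valid unit for electric charge.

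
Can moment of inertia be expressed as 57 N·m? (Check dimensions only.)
No

moment of inertia has SI base units: kg * m^2
N·m does NOT reduce to kg * m^2; a valid unit for moment of inertia would be e.g. kg·m².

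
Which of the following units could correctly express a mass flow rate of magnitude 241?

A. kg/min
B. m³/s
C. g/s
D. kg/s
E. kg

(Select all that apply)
A, C, D

mass flow rate has SI base units: kg / s

Checking each option against kg / s:
  A. kg/min: ✓ matches
  B. m³/s: ✗ does not match
  C. g/s: ✓ matches
  D. kg/s: ✓ matches
  E. kg: ✗ does not match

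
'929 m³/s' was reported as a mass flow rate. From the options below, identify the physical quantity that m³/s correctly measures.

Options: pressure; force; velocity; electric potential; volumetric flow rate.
volumetric flow rate

mass flow rate should have units dimensionally equivalent to kg / s (e.g. kg/s).
The given unit 'm³/s' reduces to m^3 / s. Of the listed options, that is the dimensionality of volumetric flow rate.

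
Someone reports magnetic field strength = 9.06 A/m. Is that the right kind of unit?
Yes

magnetic field strength has SI base units: A / m
A/m reduces to the same SI base units, so it is a valid unit for magnetic field strength.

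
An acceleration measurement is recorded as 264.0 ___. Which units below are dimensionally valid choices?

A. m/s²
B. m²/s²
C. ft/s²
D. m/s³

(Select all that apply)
A, C

acceleration has SI base units: m / s^2

Checking each option against m / s^2:
  A. m/s²: ✓ matches
  B. m²/s²: ✗ does not match
  C. ft/s²: ✓ matches
  D. m/s³: ✗ does not match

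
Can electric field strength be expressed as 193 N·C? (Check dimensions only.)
No

electric field strength has SI base units: kg * m / (A * s^3)
N·C does NOT reduce to kg * m / (A * s^3); a valid unit for electric field strength would be e.g. V/m.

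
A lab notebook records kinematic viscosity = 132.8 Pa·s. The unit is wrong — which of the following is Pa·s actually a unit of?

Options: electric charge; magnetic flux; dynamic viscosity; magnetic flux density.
dynamic viscosity

kinematic viscosity should have units dimensionally equivalent to m^2 / s (e.g. m²/s).
The given unit 'Pa·s' reduces to kg / (m * s). Of the listed options, that is the dimensionality of dynamic viscosity.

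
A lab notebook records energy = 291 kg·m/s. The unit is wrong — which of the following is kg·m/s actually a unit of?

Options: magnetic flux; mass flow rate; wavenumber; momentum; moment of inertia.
momentum

energy should have units dimensionally equivalent to kg * m^2 / s^2 (e.g. J).
The given unit 'kg·m/s' reduces to kg * m / s. Of the listed options, that is the dimensionality of momentum.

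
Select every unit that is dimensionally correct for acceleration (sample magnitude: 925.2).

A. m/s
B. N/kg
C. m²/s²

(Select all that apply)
B

acceleration has SI base units: m / s^2

Checking each option against m / s^2:
  A. m/s: ✗ does not match
  B. N/kg: ✓ matches
  C. m²/s²: ✗ does not match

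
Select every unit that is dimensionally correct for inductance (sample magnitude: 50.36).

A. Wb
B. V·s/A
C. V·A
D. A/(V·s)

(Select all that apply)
B

inductance has SI base units: kg * m^2 / (A^2 * s^2)

Checking each option against kg * m^2 / (A^2 * s^2):
  A. Wb: ✗ does not match
  B. V·s/A: ✓ matches
  C. V·A: ✗ does not match
  D. A/(V·s): ✗ does not match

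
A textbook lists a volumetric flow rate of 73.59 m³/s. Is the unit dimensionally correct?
Yes

volumetric flow rate has SI base units: m^3 / s
m³/s reduces to the same SI base units, so it is a valid unit for volumetric flow rate.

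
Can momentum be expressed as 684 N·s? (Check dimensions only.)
Yes

momentum has SI base units: kg * m / s
N·s reduces to the same SI base units, so it is a valid unit for momentum.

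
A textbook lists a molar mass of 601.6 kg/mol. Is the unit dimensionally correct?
Yes

molar mass has SI base units: kg / mol
kg/mol reduces to the same SI base units, so it is a valid unit for molar mass.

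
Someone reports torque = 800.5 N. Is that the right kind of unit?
No

torque has SI base units: kg * m^2 / s^2
N does NOT reduce to kg * m^2 / s^2; a valid unit for torque would be e.g. N·m.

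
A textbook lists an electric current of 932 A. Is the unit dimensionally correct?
Yes

electric current has SI base units: A
A reduces to the same SI base units, so it is a valid unit for electric current.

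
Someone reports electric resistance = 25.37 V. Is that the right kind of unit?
No

electric resistance has SI base units: kg * m^2 / (A^2 * s^3)
V does NOT reduce to kg * m^2 / (A^2 * s^3); a valid unit for electric resistance would be e.g. Ω.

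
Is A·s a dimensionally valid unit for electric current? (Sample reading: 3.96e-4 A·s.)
No

electric current has SI base units: A
A·s does NOT reduce to A; a valid unit for electric current would be e.g. A.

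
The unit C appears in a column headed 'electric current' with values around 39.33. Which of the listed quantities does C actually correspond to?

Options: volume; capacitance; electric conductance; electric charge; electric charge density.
electric charge

electric current should have units dimensionally equivalent to A (e.g. A).
The given unit 'C' reduces to A * s. Of the listed options, that is the dimensionality of electric charge.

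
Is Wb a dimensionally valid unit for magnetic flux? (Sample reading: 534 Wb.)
Yes

magnetic flux has SI base units: kg * m^2 / (A * s^2)
Wb reduces to the same SI base units, so it is a valid unit for magnetic flux.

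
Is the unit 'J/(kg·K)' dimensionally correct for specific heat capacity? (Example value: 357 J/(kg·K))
Yes

specific heat capacity has SI base units: m^2 / (s^2 * K)
J/(kg·K) reduces to the same SI base units, so it is a valid unit for specific heat capacity.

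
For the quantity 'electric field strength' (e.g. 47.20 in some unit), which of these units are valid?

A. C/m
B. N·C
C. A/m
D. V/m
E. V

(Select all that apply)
D

electric field strength has SI base units: kg * m / (A * s^3)

Checking each option against kg * m / (A * s^3):
  A. C/m: ✗ does not match
  B. N·C: ✗ does not match
  C. A/m: ✗ does not match
  D. V/m: ✓ matches
  E. V: ✗ does not match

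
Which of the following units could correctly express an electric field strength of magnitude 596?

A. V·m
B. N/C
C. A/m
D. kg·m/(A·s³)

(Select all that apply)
B, D

electric field strength has SI base units: kg * m / (A * s^3)

Checking each option against kg * m / (A * s^3):
  A. V·m: ✗ does not match
  B. N/C: ✓ matches
  C. A/m: ✗ does not match
  D. kg·m/(A·s³): ✓ matches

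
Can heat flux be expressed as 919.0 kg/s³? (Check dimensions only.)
Yes

heat flux has SI base units: kg / s^3
kg/s³ reduces to the same SI base units, so it is a valid unit for heat flux.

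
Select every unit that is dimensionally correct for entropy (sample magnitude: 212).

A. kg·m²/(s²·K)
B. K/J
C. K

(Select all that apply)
A

entropy has SI base units: kg * m^2 / (s^2 * K)

Checking each option against kg * m^2 / (s^2 * K):
  A. kg·m²/(s²·K): ✓ matches
  B. K/J: ✗ does not match
  C. K: ✗ does not match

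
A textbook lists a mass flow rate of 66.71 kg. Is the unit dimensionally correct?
No

mass flow rate has SI base units: kg / s
kg does NOT reduce to kg / s; a valid unit for mass flow rate would be e.g. kg/s.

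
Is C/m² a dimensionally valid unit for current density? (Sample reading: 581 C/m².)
No

current density has SI base units: A / m^2
C/m² does NOT reduce to A / m^2; a valid unit for current density would be e.g. A/m².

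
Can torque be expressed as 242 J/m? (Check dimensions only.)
No

torque has SI base units: kg * m^2 / s^2
J/m does NOT reduce to kg * m^2 / s^2; a valid unit for torque would be e.g. N·m.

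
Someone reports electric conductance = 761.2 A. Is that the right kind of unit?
No

electric conductance has SI base units: A^2 * s^3 / (kg * m^2)
A does NOT reduce to A^2 * s^3 / (kg * m^2); a valid unit for electric conductance would be e.g. S.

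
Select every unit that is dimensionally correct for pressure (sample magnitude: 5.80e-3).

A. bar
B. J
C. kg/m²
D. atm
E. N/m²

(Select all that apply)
A, D, E

pressure has SI base units: kg / (m * s^2)

Checking each option against kg / (m * s^2):
  A. bar: ✓ matches
  B. J: ✗ does not match
  C. kg/m²: ✗ does not match
  D. atm: ✓ matches
  E. N/m²: ✓ matches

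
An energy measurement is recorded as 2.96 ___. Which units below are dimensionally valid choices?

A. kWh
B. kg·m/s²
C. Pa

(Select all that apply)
A

energy has SI base units: kg * m^2 / s^2

Checking each option against kg * m^2 / s^2:
  A. kWh: ✓ matches
  B. kg·m/s²: ✗ does not match
  C. Pa: ✗ does not match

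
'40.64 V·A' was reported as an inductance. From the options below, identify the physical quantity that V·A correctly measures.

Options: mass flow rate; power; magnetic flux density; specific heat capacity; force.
power

inductance should have units dimensionally equivalent to kg * m^2 / (A^2 * s^2) (e.g. H).
The given unit 'V·A' reduces to kg * m^2 / s^3. Of the listed options, that is the dimensionality of power.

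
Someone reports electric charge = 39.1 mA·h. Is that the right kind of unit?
Yes

electric charge has SI base units: A * s
mA·h reduces to the same SI base units, so it is a valid unit for electric charge.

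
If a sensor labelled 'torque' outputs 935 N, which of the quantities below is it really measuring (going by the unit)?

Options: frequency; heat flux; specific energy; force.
force

torque should have units dimensionally equivalent to kg * m^2 / s^2 (e.g. N·m).
The given unit 'N' reduces to kg * m / s^2. Of the listed options, that is the dimensionality of force.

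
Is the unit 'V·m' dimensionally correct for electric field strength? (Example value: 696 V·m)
No

electric field strength has SI base units: kg * m / (A * s^3)
V·m does NOT reduce to kg * m / (A * s^3); a valid unit for electric field strength would be e.g. V/m.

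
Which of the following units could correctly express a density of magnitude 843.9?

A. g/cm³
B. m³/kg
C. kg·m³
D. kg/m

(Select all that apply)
A

density has SI base units: kg / m^3

Checking each option against kg / m^3:
  A. g/cm³: ✓ matches
  B. m³/kg: ✗ does not match
  C. kg·m³: ✗ does not match
  D. kg/m: ✗ does not match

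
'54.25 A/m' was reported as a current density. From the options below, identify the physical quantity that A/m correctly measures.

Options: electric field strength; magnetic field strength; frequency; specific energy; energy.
magnetic field strength

current density should have units dimensionally equivalent to A / m^2 (e.g. A/m²).
The given unit 'A/m' reduces to A / m. Of the listed options, that is the dimensionality of magnetic field strength.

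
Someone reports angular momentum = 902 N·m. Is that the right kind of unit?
No

angular momentum has SI base units: kg * m^2 / s
N·m does NOT reduce to kg * m^2 / s; a valid unit for angular momentum would be e.g. kg·m²/s.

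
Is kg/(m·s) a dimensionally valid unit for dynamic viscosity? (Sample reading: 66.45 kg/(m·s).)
Yes

dynamic viscosity has SI base units: kg / (m * s)
kg/(m·s) reduces to the same SI base units, so it is a valid unit for dynamic viscosity.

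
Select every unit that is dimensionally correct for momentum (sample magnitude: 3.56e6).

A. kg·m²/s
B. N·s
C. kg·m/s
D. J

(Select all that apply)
B, C

momentum has SI base units: kg * m / s

Checking each option against kg * m / s:
  A. kg·m²/s: ✗ does not match
  B. N·s: ✓ matches
  C. kg·m/s: ✓ matches
  D. J: ✗ does not match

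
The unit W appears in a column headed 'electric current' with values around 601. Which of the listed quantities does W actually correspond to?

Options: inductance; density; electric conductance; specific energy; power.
power

electric current should have units dimensionally equivalent to A (e.g. A).
The given unit 'W' reduces to kg * m^2 / s^3. Of the listed options, that is the dimensionality of power.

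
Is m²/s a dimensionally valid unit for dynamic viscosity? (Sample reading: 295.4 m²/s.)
No

dynamic viscosity has SI base units: kg / (m * s)
m²/s does NOT reduce to kg / (m * s); a valid unit for dynamic viscosity would be e.g. Pa·s.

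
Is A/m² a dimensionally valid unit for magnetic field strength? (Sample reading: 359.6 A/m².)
No

magnetic field strength has SI base units: A / m
A/m² does NOT reduce to A / m; a valid unit for magnetic field strength would be e.g. A/m.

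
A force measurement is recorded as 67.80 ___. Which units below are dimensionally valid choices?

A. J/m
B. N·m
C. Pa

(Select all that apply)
A

force has SI base units: kg * m / s^2

Checking each option against kg * m / s^2:
  A. J/m: ✓ matches
  B. N·m: ✗ does not match
  C. Pa: ✗ does not match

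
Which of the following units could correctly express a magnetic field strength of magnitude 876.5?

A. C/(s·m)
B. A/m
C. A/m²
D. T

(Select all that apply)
A, B

magnetic field strength has SI base units: A / m

Checking each option against A / m:
  A. C/(s·m): ✓ matches
  B. A/m: ✓ matches
  C. A/m²: ✗ does not match
  D. T: ✗ does not match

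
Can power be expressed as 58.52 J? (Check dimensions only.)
No

power has SI base units: kg * m^2 / s^3
J does NOT reduce to kg * m^2 / s^3; a valid unit for power would be e.g. W.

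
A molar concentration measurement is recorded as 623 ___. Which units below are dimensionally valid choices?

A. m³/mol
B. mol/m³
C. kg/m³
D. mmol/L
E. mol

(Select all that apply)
B, D

molar concentration has SI base units: mol / m^3

Checking each option against mol / m^3:
  A. m³/mol: ✗ does not match
  B. mol/m³: ✓ matches
  C. kg/m³: ✗ does not match
  D. mmol/L: ✓ matches
  E. mol: ✗ does not match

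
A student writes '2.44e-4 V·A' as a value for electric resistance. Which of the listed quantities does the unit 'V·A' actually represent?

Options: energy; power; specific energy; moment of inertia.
power

electric resistance should have units dimensionally equivalent to kg * m^2 / (A^2 * s^3) (e.g. Ω).
The given unit 'V·A' reduces to kg * m^2 / s^3. Of the listed options, that is the dimensionality of power.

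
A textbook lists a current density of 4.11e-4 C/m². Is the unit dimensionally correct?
No

current density has SI base units: A / m^2
C/m² does NOT reduce to A / m^2; a valid unit for current density would be e.g. A/m².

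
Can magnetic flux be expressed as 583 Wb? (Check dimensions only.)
Yes

magnetic flux has SI base units: kg * m^2 / (A * s^2)
Wb reduces to the same SI base units, so it is a valid unit for magnetic flux.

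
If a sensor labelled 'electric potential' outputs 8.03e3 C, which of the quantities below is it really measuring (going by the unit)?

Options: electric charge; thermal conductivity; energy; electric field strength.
electric charge

electric potential should have units dimensionally equivalent to kg * m^2 / (A * s^3) (e.g. V).
The given unit 'C' reduces to A * s. Of the listed options, that is the dimensionality of electric charge.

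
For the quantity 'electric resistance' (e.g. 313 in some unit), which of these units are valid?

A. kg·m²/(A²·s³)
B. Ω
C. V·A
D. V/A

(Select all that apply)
A, B, D

electric resistance has SI base units: kg * m^2 / (A^2 * s^3)

Checking each option against kg * m^2 / (A^2 * s^3):
  A. kg·m²/(A²·s³): ✓ matches
  B. Ω: ✓ matches
  C. V·A: ✗ does not match
  D. V/A: ✓ matches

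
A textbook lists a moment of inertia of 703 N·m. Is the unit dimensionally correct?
No

moment of inertia has SI base units: kg * m^2
N·m does NOT reduce to kg * m^2; a valid unit for moment of inertia would be e.g. kg·m².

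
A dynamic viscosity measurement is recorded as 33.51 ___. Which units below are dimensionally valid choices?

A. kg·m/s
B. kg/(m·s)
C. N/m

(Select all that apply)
B

dynamic viscosity has SI base units: kg / (m * s)

Checking each option against kg / (m * s):
  A. kg·m/s: ✗ does not match
  B. kg/(m·s): ✓ matches
  C. N/m: ✗ does not match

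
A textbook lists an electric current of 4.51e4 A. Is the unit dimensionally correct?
Yes

electric current has SI base units: A
A reduces to the same SI base units, so it is a valid unit for electric current.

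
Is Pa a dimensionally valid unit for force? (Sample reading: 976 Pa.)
No

force has SI base units: kg * m / s^2
Pa does NOT reduce to kg * m / s^2; a valid unit for force would be e.g. N.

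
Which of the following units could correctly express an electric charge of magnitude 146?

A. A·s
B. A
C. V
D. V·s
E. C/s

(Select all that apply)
A

electric charge has SI base units: A * s

Checking each option against A * s:
  A. A·s: ✓ matches
  B. A: ✗ does not match
  C. V: ✗ does not match
  D. V·s: ✗ does not match
  E. C/s: ✗ does not match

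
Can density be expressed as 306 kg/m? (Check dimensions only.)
No

density has SI base units: kg / m^3
kg/m does NOT reduce to kg / m^3; a valid unit for density would be e.g. kg/m³.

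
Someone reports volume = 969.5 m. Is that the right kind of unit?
No

volume has SI base units: m^3
m does NOT reduce to m^3; a valid unit for volume would be e.g. m³.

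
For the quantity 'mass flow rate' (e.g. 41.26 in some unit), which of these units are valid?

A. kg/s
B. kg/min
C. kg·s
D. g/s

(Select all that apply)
A, B, D

mass flow rate has SI base units: kg / s

Checking each option against kg / s:
  A. kg/s: ✓ matches
  B. kg/min: ✓ matches
  C. kg·s: ✗ does not match
  D. g/s: ✓ matches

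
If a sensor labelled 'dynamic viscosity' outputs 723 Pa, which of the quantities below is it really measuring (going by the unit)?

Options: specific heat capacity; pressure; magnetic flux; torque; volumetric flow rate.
pressure

dynamic viscosity should have units dimensionally equivalent to kg / (m * s) (e.g. Pa·s).
The given unit 'Pa' reduces to kg / (m * s^2). Of the listed options, that is the dimensionality of pressure.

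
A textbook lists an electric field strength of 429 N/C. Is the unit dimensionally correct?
Yes

electric field strength has SI base units: kg * m / (A * s^3)
N/C reduces to the same SI base units, so it is a valid unit for electric field strength.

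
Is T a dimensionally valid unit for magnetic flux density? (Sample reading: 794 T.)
Yes

magnetic flux density has SI base units: kg / (A * s^2)
T reduces to the same SI base units, so it is a valid unit for magnetic flux density.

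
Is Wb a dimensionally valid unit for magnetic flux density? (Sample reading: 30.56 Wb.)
No

magnetic flux density has SI base units: kg / (A * s^2)
Wb does NOT reduce to kg / (A * s^2); a valid unit for magnetic flux density would be e.g. T.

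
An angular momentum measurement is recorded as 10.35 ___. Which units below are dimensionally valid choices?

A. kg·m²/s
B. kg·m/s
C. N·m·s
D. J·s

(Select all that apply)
A, C, D

angular momentum has SI base units: kg * m^2 / s

Checking each option against kg * m^2 / s:
  A. kg·m²/s: ✓ matches
  B. kg·m/s: ✗ does not match
  C. N·m·s: ✓ matches
  D. J·s: ✓ matches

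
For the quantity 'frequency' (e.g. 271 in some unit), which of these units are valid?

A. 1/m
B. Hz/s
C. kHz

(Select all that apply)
C

frequency has SI base units: 1 / s

Checking each option against 1 / s:
  A. 1/m: ✗ does not match
  B. Hz/s: ✗ does not match
  C. kHz: ✓ matches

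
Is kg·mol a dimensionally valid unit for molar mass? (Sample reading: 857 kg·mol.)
No

molar mass has SI base units: kg / mol
kg·mol does NOT reduce to kg / mol; a valid unit for molar mass would be e.g. kg/mol.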